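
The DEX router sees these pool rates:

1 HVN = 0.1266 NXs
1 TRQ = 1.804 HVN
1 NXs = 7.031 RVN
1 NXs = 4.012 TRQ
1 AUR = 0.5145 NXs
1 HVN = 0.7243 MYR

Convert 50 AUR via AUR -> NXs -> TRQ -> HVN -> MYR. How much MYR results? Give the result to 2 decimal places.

134.86

50 AUR × 0.5145 = 25.725 NXs
25.725 NXs × 4.012 = 103.2087 TRQ
103.2087 TRQ × 1.804 = 186.1884948 HVN
186.1884948 HVN × 0.7243 = 134.85632678364 MYR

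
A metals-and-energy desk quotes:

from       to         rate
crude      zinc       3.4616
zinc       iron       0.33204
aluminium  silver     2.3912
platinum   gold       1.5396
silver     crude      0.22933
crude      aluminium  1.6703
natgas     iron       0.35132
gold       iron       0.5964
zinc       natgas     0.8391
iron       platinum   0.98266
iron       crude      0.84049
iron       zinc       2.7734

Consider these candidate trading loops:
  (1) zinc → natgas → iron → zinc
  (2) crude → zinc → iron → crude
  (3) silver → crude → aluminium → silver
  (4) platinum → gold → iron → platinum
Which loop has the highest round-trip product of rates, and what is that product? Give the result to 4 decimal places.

0.9661

(1) 0.8391 × 0.35132 × 2.7734 = 0.81758
(2) 3.4616 × 0.33204 × 0.84049 = 0.96605
(3) 0.22933 × 1.6703 × 2.3912 = 0.91595
(4) 1.5396 × 0.5964 × 0.98266 = 0.90230
Highest is cycle (2) at 0.9661 (≤1, no arbitrage).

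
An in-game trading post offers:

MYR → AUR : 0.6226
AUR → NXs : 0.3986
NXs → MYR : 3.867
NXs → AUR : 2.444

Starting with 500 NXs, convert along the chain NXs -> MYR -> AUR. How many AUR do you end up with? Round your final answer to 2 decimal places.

1203.80

500 NXs × 3.867 = 1933.5 MYR
1933.5 MYR × 0.6226 = 1203.7971 AUR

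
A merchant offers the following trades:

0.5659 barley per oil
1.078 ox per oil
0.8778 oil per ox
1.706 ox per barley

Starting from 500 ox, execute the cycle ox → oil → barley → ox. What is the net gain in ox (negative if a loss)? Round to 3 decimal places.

-76.275

500 ox × 0.8778 = 438.9 oil
438.9 oil × 0.5659 = 248.37351 barley
248.37351 barley × 1.706 = 423.72520806 ox
Net change: 423.72520806 − 500 = -76.27479194 ox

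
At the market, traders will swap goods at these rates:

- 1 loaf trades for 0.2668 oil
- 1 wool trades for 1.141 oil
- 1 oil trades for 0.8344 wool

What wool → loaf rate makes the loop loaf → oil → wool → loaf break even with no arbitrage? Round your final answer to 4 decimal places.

Known legs of the cycle: 0.2668 × 0.8344 = 0.22261792
For no arbitrage the full-cycle product must be 1, so the missing rate is 1 / 0.22261792 ≈ 4.492001.

4.4920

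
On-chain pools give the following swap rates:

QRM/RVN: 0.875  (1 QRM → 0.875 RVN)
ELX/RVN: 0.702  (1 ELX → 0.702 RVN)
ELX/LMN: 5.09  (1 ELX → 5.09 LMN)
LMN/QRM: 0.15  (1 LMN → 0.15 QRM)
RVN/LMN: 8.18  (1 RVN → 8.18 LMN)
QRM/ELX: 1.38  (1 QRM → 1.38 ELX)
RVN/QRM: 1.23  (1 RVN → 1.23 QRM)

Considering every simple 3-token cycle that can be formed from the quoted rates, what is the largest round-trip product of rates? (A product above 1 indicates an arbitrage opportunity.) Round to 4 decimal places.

1.1916

ELX→RVN→QRM→ELX: 0.702 × 1.23 × 1.38 = 1.19157
LMN→QRM→RVN→LMN: 0.15 × 0.875 × 8.18 = 1.07363
ELX→LMN→QRM→ELX: 5.09 × 0.15 × 1.38 = 1.05363
Maximum is ELX→RVN→QRM→ELX at 1.1916; arbitrage exists.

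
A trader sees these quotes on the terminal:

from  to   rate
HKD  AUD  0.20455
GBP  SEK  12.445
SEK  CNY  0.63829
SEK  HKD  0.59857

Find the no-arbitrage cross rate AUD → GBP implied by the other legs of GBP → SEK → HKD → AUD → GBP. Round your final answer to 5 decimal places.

0.65628

Known legs of the cycle: 12.445 × 0.59857 × 0.20455 = 1.5237346066075
For no arbitrage the full-cycle product must be 1, so the missing rate is 1 / 1.5237346066075 ≈ 0.6562823.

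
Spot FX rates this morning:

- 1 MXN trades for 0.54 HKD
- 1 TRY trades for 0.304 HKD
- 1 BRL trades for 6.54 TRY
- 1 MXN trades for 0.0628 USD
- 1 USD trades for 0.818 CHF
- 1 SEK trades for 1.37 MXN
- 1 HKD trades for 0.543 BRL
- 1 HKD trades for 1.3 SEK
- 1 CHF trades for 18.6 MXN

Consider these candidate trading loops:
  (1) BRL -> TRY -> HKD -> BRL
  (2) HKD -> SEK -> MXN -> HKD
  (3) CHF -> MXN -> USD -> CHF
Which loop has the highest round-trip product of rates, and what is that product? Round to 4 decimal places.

1.0796

(1) 6.54 × 0.304 × 0.543 = 1.07957
(2) 1.3 × 1.37 × 0.54 = 0.96174
(3) 18.6 × 0.0628 × 0.818 = 0.95549
Highest is cycle (1) at 1.0796 (>1, arbitrage).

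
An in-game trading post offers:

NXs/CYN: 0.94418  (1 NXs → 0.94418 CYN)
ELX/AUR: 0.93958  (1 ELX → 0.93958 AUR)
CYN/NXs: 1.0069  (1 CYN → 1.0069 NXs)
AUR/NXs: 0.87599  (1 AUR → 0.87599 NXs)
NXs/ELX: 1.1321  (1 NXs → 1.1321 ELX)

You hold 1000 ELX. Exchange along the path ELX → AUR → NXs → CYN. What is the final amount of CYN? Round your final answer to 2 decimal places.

777.12

1000 ELX × 0.93958 = 939.58 AUR
939.58 AUR × 0.87599 = 823.0626842 NXs
823.0626842 NXs × 0.94418 = 777.119325167956 CYN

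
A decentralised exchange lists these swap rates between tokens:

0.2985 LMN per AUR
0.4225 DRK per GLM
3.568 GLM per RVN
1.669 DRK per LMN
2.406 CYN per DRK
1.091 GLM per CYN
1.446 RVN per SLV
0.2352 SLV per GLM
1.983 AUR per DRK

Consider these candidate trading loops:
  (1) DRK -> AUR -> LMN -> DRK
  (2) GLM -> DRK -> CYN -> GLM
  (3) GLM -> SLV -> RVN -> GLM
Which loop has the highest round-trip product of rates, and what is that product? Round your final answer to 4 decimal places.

(1) 1.983 × 0.2985 × 1.669 = 0.98792
(2) 0.4225 × 2.406 × 1.091 = 1.10904
(3) 0.2352 × 1.446 × 3.568 = 1.21347
Highest is cycle (3) at 1.2135 (>1, arbitrage).

1.2135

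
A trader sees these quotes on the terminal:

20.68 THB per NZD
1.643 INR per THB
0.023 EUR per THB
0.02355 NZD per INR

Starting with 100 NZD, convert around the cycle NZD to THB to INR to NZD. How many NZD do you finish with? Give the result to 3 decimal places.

80.016

100 NZD × 20.68 = 2068 THB
2068 THB × 1.643 = 3397.724 INR
3397.724 INR × 0.02355 = 80.0164002 NZD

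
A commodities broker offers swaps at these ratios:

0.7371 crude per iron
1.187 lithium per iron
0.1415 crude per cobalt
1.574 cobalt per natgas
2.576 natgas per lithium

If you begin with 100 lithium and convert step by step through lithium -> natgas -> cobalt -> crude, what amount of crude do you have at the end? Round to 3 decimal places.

57.373

100 lithium × 2.576 = 257.6 natgas
257.6 natgas × 1.574 = 405.4624 cobalt
405.4624 cobalt × 0.1415 = 57.3729296 crude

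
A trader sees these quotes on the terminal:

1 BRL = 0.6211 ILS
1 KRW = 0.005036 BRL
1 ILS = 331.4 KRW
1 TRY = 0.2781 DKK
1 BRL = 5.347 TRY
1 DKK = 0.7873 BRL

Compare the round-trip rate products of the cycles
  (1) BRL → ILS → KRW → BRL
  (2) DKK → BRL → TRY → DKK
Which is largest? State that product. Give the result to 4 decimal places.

(1) 0.6211 × 331.4 × 0.005036 = 1.03657
(2) 0.7873 × 5.347 × 0.2781 = 1.17072
Highest is cycle (2) at 1.1707 (>1, arbitrage).

1.1707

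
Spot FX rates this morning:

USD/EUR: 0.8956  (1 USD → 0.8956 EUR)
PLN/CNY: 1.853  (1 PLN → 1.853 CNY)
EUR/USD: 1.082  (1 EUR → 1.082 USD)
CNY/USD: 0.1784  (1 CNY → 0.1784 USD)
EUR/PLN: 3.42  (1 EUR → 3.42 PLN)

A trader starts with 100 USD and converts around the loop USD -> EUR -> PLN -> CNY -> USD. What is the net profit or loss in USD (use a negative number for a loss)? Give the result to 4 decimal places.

100 USD × 0.8956 = 89.56 EUR
89.56 EUR × 3.42 = 306.2952 PLN
306.2952 PLN × 1.853 = 567.5650056 CNY
567.5650056 CNY × 0.1784 = 101.25359699904 USD
Net change: 101.25359699904 − 100 = 1.25359699904 USD

1.2536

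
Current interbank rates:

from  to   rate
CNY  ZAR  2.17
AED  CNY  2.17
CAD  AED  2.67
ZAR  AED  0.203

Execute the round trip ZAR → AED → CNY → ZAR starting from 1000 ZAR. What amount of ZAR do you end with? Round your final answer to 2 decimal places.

1000 ZAR × 0.203 = 203 AED
203 AED × 2.17 = 440.51 CNY
440.51 CNY × 2.17 = 955.9067 ZAR

955.91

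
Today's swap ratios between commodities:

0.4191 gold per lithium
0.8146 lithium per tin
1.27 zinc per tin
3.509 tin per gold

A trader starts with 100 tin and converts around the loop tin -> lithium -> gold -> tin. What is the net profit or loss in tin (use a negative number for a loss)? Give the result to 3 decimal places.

100 tin × 0.8146 = 81.46 lithium
81.46 lithium × 0.4191 = 34.139886 gold
34.139886 gold × 3.509 = 119.796859974 tin
Net change: 119.796859974 − 100 = 19.796859974 tin

19.797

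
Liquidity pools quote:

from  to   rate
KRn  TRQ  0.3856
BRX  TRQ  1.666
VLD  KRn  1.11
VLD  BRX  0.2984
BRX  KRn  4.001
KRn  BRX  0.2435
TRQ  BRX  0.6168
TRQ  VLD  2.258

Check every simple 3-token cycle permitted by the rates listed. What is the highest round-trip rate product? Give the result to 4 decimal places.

BRX→TRQ→VLD→BRX: 1.666 × 2.258 × 0.2984 = 1.12253
KRn→TRQ→VLD→KRn: 0.3856 × 2.258 × 1.11 = 0.96646
BRX→KRn→TRQ→BRX: 4.001 × 0.3856 × 0.6168 = 0.95159
Maximum is BRX→TRQ→VLD→BRX at 1.1225; arbitrage exists.

1.1225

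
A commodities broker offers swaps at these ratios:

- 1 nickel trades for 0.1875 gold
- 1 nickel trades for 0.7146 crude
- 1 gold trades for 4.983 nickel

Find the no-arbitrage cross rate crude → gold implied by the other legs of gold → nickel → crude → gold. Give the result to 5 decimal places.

Known legs of the cycle: 4.983 × 0.7146 = 3.5608518
For no arbitrage the full-cycle product must be 1, so the missing rate is 1 / 3.5608518 ≈ 0.2808317.

0.28083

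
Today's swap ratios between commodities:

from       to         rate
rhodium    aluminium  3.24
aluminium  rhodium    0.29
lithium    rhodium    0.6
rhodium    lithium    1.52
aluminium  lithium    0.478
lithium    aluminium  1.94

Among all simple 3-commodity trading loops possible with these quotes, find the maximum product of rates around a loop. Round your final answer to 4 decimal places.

0.9292

lithium→rhodium→aluminium→lithium: 0.6 × 3.24 × 0.478 = 0.92923
lithium→aluminium→rhodium→lithium: 1.94 × 0.29 × 1.52 = 0.85515
Maximum is lithium→rhodium→aluminium→lithium at 0.9292; no arbitrage — every cycle loses value.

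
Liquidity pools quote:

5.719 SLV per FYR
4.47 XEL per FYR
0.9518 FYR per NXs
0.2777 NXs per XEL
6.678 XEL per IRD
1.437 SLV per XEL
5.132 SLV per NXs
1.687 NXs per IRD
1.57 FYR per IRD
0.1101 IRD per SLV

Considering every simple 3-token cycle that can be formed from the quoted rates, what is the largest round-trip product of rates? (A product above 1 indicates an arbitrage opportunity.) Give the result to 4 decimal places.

1.1815

FYR→XEL→NXs→FYR: 4.47 × 0.2777 × 0.9518 = 1.18149
SLV→IRD→XEL→SLV: 0.1101 × 6.678 × 1.437 = 1.05655
FYR→SLV→IRD→FYR: 5.719 × 0.1101 × 1.57 = 0.98857
NXs→SLV→IRD→NXs: 5.132 × 0.1101 × 1.687 = 0.95321
Maximum is FYR→XEL→NXs→FYR at 1.1815; arbitrage exists.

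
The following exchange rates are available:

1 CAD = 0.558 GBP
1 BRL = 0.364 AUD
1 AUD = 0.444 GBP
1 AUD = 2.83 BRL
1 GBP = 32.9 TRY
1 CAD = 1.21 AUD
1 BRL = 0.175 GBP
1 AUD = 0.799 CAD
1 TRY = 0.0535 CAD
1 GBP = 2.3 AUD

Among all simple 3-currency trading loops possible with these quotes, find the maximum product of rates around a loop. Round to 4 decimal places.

1.1391

GBP→AUD→BRL→GBP: 2.3 × 2.83 × 0.175 = 1.13908
GBP→AUD→CAD→GBP: 2.3 × 0.799 × 0.558 = 1.02544
GBP→TRY→CAD→GBP: 32.9 × 0.0535 × 0.558 = 0.98216
Maximum is GBP→AUD→BRL→GBP at 1.1391; arbitrage exists.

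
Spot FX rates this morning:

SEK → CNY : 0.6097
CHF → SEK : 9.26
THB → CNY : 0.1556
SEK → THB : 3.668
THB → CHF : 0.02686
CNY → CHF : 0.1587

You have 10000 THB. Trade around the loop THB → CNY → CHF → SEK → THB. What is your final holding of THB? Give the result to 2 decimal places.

10000 THB × 0.1556 = 1556 CNY
1556 CNY × 0.1587 = 246.9372 CHF
246.9372 CHF × 9.26 = 2286.638472 SEK
2286.638472 SEK × 3.668 = 8387.389915296 THB

8387.39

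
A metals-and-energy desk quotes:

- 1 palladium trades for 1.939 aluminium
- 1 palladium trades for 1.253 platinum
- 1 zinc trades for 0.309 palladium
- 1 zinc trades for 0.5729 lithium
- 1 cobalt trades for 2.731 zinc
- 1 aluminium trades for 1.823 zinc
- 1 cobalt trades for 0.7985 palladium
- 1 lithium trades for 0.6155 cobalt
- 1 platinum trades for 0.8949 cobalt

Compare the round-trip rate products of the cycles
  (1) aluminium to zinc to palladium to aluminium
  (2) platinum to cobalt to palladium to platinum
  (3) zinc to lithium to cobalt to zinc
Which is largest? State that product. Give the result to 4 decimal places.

(1) 1.823 × 0.309 × 1.939 = 1.09225
(2) 0.8949 × 0.7985 × 1.253 = 0.89537
(3) 0.5729 × 0.6155 × 2.731 = 0.96301
Highest is cycle (1) at 1.0923 (>1, arbitrage).

1.0923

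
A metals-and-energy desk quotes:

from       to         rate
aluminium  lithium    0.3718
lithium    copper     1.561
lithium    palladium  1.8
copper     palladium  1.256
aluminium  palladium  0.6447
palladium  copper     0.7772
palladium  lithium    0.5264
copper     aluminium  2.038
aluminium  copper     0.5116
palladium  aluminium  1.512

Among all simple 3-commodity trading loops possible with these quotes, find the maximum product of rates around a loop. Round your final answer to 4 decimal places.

aluminium→lithium→copper→aluminium: 0.3718 × 1.561 × 2.038 = 1.18281
lithium→copper→palladium→lithium: 1.561 × 1.256 × 0.5264 = 1.03207
aluminium→palladium→copper→aluminium: 0.6447 × 0.7772 × 2.038 = 1.02116
aluminium→lithium→palladium→aluminium: 0.3718 × 1.8 × 1.512 = 1.01189
aluminium→copper→palladium→aluminium: 0.5116 × 1.256 × 1.512 = 0.97157
Maximum is aluminium→lithium→copper→aluminium at 1.1828; arbitrage exists.

1.1828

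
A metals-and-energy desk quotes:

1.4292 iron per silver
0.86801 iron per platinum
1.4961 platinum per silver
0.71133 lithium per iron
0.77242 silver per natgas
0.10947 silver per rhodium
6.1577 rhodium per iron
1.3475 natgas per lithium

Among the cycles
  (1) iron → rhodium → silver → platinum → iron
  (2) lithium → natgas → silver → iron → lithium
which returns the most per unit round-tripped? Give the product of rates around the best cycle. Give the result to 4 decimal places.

(1) 6.1577 × 0.10947 × 1.4961 × 0.86801 = 0.87538
(2) 1.3475 × 0.77242 × 1.4292 × 0.71133 = 1.05815
Highest is cycle (2) at 1.0581 (>1, arbitrage).

1.0581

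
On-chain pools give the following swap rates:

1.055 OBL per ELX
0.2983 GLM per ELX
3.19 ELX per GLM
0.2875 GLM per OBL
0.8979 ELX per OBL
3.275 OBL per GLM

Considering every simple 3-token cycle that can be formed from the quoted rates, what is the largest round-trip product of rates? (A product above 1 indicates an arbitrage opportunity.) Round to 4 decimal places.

GLM→ELX→OBL→GLM: 3.19 × 1.055 × 0.2875 = 0.96757
GLM→OBL→ELX→GLM: 3.275 × 0.8979 × 0.2983 = 0.87719
Maximum is GLM→ELX→OBL→GLM at 0.9676; no arbitrage — every cycle loses value.

0.9676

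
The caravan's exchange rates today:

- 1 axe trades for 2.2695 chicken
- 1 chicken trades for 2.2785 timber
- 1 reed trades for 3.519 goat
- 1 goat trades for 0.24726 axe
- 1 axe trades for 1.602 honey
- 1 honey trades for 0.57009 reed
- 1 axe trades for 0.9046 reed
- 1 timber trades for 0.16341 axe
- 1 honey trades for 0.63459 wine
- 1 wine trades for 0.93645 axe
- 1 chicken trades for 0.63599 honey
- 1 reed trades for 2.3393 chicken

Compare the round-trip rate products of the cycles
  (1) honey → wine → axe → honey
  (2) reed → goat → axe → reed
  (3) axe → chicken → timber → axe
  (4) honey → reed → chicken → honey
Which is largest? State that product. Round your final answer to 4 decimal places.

0.9520

(1) 0.63459 × 0.93645 × 1.602 = 0.95201
(2) 3.519 × 0.24726 × 0.9046 = 0.78710
(3) 2.2695 × 2.2785 × 0.16341 = 0.84500
(4) 0.57009 × 2.3393 × 0.63599 = 0.84816
Highest is cycle (1) at 0.9520 (≤1, no arbitrage).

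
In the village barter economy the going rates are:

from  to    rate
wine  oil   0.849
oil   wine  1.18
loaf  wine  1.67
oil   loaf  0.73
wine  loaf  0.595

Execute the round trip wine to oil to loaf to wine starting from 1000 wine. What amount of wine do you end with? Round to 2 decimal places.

1000 wine × 0.849 = 849 oil
849 oil × 0.73 = 619.77 loaf
619.77 loaf × 1.67 = 1035.0159 wine

1035.02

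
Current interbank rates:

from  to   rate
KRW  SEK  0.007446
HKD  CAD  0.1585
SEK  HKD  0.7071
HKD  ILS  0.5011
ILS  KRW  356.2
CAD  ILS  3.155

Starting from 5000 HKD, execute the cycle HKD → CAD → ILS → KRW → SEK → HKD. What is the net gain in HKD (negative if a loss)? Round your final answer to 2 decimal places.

5000 HKD × 0.1585 = 792.5 CAD
792.5 CAD × 3.155 = 2500.3375 ILS
2500.3375 ILS × 356.2 = 890620.2175 KRW
890620.2175 KRW × 0.007446 = 6631.558139505 SEK
6631.558139505 SEK × 0.7071 = 4689.1747604439855 HKD
Net change: 4689.1747604439855 − 5000 = -310.8252395560145 HKD

-310.83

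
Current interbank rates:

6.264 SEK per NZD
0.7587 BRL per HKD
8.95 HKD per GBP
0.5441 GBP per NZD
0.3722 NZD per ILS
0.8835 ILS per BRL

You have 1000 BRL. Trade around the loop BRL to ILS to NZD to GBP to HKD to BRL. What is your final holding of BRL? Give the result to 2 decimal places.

1000 BRL × 0.8835 = 883.5 ILS
883.5 ILS × 0.3722 = 328.8387 NZD
328.8387 NZD × 0.5441 = 178.92113667 GBP
178.92113667 GBP × 8.95 = 1601.3441731965 HKD
1601.3441731965 HKD × 0.7587 = 1214.93982420418455 BRL

1214.94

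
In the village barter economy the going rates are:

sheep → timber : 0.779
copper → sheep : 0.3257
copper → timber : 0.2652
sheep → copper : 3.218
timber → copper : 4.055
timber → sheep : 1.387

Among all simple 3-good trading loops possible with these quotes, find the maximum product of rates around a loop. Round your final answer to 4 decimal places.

timber→sheep→copper→timber: 1.387 × 3.218 × 0.2652 = 1.18368
timber→copper→sheep→timber: 4.055 × 0.3257 × 0.779 = 1.02884
Maximum is timber→sheep→copper→timber at 1.1837; arbitrage exists.

1.1837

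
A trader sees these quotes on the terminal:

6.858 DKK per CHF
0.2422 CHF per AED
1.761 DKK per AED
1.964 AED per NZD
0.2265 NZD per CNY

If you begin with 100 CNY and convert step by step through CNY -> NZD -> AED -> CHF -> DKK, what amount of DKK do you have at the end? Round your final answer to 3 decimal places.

100 CNY × 0.2265 = 22.65 NZD
22.65 NZD × 1.964 = 44.4846 AED
44.4846 AED × 0.2422 = 10.77417012 CHF
10.77417012 CHF × 6.858 = 73.88925868296 DKK

73.889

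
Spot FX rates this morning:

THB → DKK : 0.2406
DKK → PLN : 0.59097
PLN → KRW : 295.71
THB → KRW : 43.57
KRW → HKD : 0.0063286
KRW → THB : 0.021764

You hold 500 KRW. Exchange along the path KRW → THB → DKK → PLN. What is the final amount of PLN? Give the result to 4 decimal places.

1.5473

500 KRW × 0.021764 = 10.882 THB
10.882 THB × 0.2406 = 2.6182092 DKK
2.6182092 DKK × 0.59097 = 1.547283090924 PLN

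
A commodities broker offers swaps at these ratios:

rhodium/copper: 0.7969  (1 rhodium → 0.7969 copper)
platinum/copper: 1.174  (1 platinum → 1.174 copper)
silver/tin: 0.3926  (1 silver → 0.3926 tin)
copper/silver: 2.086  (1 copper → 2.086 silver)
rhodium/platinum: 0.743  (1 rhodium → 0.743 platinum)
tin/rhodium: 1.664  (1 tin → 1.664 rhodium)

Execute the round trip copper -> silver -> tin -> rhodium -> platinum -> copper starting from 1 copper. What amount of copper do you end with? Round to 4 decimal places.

1 copper × 2.086 = 2.086 silver
2.086 silver × 0.3926 = 0.8189636 tin
0.8189636 tin × 1.664 = 1.3627554304 rhodium
1.3627554304 rhodium × 0.743 = 1.0125272847872 platinum
1.0125272847872 platinum × 1.174 = 1.1887070323401728 copper

1.1887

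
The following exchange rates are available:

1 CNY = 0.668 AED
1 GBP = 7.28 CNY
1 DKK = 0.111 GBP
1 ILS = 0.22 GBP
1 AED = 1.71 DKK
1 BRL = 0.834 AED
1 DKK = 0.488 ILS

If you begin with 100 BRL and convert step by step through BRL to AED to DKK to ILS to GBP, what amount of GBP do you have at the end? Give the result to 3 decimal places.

100 BRL × 0.834 = 83.4 AED
83.4 AED × 1.71 = 142.614 DKK
142.614 DKK × 0.488 = 69.595632 ILS
69.595632 ILS × 0.22 = 15.31103904 GBP

15.311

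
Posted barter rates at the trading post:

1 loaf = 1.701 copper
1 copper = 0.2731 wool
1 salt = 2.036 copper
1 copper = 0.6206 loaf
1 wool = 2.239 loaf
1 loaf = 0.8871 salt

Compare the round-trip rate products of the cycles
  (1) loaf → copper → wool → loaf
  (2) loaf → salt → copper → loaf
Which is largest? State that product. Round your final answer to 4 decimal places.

1.1209

(1) 1.701 × 0.2731 × 2.239 = 1.04011
(2) 0.8871 × 2.036 × 0.6206 = 1.12089
Highest is cycle (2) at 1.1209 (>1, arbitrage).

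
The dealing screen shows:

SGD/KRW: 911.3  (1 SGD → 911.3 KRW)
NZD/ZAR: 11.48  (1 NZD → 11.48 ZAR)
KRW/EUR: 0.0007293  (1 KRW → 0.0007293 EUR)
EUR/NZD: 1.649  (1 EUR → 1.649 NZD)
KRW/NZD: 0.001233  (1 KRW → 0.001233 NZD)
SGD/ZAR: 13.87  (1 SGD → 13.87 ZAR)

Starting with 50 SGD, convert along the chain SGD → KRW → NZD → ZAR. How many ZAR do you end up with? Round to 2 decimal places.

644.97

50 SGD × 911.3 = 45565 KRW
45565 KRW × 0.001233 = 56.181645 NZD
56.181645 NZD × 11.48 = 644.9652846 ZAR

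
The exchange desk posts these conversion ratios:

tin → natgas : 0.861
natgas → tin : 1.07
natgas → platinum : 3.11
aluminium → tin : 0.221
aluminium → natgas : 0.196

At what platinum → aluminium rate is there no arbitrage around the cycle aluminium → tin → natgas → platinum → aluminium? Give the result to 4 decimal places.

Known legs of the cycle: 0.221 × 0.861 × 3.11 = 0.59177391
For no arbitrage the full-cycle product must be 1, so the missing rate is 1 / 0.59177391 ≈ 1.689835.

1.6898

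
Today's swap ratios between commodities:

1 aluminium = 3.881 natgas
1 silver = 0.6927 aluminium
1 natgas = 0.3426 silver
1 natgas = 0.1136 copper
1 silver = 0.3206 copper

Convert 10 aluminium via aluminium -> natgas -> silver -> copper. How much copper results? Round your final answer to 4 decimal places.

4.2628

10 aluminium × 3.881 = 38.81 natgas
38.81 natgas × 0.3426 = 13.296306 silver
13.296306 silver × 0.3206 = 4.2627957036 copper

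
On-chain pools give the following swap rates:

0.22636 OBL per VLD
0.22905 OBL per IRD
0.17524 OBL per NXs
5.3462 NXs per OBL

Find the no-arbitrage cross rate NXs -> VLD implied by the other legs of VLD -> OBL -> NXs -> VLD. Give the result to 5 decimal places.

0.82633

Known legs of the cycle: 0.22636 × 5.3462 = 1.210165832
For no arbitrage the full-cycle product must be 1, so the missing rate is 1 / 1.210165832 ≈ 0.8263330.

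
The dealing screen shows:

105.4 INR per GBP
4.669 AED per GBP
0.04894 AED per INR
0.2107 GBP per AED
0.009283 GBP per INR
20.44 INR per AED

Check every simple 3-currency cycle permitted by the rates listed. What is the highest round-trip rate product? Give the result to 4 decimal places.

INR→AED→GBP→INR: 0.04894 × 0.2107 × 105.4 = 1.08685
INR→GBP→AED→INR: 0.009283 × 4.669 × 20.44 = 0.88592
Maximum is INR→AED→GBP→INR at 1.0868; arbitrage exists.

1.0868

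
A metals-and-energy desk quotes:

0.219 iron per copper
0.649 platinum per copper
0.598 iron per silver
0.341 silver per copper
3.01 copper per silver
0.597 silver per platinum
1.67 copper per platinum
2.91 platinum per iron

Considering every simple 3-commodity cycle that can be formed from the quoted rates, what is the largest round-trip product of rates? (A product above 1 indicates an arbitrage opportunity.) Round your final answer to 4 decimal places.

platinum→silver→copper→platinum: 0.597 × 3.01 × 0.649 = 1.16623
platinum→copper→iron→platinum: 1.67 × 0.219 × 2.91 = 1.06427
platinum→silver→iron→platinum: 0.597 × 0.598 × 2.91 = 1.03889
Maximum is platinum→silver→copper→platinum at 1.1662; arbitrage exists.

1.1662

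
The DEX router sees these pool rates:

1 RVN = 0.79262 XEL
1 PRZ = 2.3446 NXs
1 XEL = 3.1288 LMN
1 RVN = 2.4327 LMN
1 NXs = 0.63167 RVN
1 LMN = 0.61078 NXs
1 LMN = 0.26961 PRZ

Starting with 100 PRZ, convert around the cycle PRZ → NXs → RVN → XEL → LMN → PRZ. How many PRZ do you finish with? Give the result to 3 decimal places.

99.023

100 PRZ × 2.3446 = 234.46 NXs
234.46 NXs × 0.63167 = 148.1013482 RVN
148.1013482 RVN × 0.79262 = 117.388090610284 XEL
117.388090610284 XEL × 3.1288 = 367.2838579014565792 LMN
367.2838579014565792 LMN × 0.26961 = 99.023400928811708318112 PRZ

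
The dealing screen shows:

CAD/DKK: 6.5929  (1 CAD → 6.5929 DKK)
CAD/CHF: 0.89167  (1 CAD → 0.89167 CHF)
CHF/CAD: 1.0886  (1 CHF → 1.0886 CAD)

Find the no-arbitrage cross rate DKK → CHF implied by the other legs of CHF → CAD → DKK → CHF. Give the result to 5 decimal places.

Known legs of the cycle: 1.0886 × 6.5929 = 7.17703094
For no arbitrage the full-cycle product must be 1, so the missing rate is 1 / 7.17703094 ≈ 0.1393334.

0.13933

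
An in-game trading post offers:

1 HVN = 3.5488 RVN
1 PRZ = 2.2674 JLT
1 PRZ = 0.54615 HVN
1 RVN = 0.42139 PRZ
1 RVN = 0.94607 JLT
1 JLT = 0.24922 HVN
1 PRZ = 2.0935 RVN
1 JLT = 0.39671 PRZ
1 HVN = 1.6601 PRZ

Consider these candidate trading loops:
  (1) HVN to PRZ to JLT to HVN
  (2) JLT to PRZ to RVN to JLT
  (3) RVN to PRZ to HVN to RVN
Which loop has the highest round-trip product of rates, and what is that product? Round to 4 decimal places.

0.9381

(1) 1.6601 × 2.2674 × 0.24922 = 0.93809
(2) 0.39671 × 2.0935 × 0.94607 = 0.78572
(3) 0.42139 × 0.54615 × 3.5488 = 0.81673
Highest is cycle (1) at 0.9381 (≤1, no arbitrage).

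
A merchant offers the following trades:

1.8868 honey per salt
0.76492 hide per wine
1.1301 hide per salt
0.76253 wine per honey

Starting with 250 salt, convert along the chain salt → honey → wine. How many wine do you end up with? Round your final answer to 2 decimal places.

250 salt × 1.8868 = 471.7 honey
471.7 honey × 0.76253 = 359.685401 wine

359.69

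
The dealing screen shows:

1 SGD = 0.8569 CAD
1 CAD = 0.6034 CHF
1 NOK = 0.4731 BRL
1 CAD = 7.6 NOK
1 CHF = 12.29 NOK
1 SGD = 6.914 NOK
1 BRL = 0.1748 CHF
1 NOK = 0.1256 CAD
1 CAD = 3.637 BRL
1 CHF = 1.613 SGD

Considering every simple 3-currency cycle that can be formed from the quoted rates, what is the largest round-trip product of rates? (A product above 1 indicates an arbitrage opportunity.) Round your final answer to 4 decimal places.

1.0164

BRL→CHF→NOK→BRL: 0.1748 × 12.29 × 0.4731 = 1.01636
CAD→CHF→NOK→CAD: 0.6034 × 12.29 × 0.1256 = 0.93142
CAD→CHF→SGD→CAD: 0.6034 × 1.613 × 0.8569 = 0.83401
Maximum is BRL→CHF→NOK→BRL at 1.0164; arbitrage exists.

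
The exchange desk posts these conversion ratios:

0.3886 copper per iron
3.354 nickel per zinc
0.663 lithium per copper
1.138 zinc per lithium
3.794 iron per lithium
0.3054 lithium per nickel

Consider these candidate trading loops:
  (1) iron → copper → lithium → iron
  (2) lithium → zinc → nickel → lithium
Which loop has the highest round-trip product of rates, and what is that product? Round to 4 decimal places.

(1) 0.3886 × 0.663 × 3.794 = 0.97749
(2) 1.138 × 3.354 × 0.3054 = 1.16567
Highest is cycle (2) at 1.1657 (>1, arbitrage).

1.1657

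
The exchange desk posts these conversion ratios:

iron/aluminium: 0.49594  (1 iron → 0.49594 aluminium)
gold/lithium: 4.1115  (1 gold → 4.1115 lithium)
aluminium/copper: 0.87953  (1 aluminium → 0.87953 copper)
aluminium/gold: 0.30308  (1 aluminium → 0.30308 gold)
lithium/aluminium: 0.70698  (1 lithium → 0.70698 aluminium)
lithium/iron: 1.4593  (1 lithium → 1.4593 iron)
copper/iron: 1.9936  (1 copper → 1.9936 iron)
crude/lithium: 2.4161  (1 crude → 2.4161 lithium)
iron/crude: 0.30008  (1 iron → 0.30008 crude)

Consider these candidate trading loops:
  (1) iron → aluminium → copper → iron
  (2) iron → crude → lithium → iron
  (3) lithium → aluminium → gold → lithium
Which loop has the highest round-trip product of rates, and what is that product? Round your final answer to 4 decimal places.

1.0580

(1) 0.49594 × 0.87953 × 1.9936 = 0.86960
(2) 0.30008 × 2.4161 × 1.4593 = 1.05803
(3) 0.70698 × 0.30308 × 4.1115 = 0.88098
Highest is cycle (2) at 1.0580 (>1, arbitrage).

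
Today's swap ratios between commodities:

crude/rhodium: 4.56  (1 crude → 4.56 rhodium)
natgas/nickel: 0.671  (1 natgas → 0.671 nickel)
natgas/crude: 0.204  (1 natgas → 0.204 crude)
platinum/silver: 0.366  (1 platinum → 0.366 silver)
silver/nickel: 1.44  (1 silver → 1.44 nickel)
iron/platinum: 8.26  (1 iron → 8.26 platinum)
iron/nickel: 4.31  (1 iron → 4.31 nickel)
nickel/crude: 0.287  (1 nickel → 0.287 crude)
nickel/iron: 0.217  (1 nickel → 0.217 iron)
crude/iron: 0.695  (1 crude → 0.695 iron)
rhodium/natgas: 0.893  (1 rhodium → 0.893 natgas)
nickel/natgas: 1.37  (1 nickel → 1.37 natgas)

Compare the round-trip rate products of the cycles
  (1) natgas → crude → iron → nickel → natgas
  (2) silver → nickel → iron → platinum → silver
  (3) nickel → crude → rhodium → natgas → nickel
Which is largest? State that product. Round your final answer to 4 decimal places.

(1) 0.204 × 0.695 × 4.31 × 1.37 = 0.83717
(2) 1.44 × 0.217 × 8.26 × 0.366 = 0.94468
(3) 0.287 × 4.56 × 0.893 × 0.671 = 0.78419
Highest is cycle (2) at 0.9447 (≤1, no arbitrage).

0.9447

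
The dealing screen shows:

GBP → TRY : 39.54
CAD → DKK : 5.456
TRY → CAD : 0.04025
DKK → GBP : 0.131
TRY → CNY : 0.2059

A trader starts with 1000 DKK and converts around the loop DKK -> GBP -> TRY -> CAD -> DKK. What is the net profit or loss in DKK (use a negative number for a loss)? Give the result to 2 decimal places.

137.49

1000 DKK × 0.131 = 131 GBP
131 GBP × 39.54 = 5179.74 TRY
5179.74 TRY × 0.04025 = 208.484535 CAD
208.484535 CAD × 5.456 = 1137.49162296 DKK
Net change: 1137.49162296 − 1000 = 137.49162296 DKK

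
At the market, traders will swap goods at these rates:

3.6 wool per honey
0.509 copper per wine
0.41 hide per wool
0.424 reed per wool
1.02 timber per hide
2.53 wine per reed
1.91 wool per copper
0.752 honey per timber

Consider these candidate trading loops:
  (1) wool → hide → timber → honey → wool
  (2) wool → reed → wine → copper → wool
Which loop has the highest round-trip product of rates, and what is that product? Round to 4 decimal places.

(1) 0.41 × 1.02 × 0.752 × 3.6 = 1.13215
(2) 0.424 × 2.53 × 0.509 × 1.91 = 1.04289
Highest is cycle (1) at 1.1322 (>1, arbitrage).

1.1322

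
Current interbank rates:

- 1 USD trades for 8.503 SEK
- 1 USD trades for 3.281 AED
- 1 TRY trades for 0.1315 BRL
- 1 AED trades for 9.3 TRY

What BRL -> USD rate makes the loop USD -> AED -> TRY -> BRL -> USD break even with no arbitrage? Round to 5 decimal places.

0.24922

Known legs of the cycle: 3.281 × 9.3 × 0.1315 = 4.01249895
For no arbitrage the full-cycle product must be 1, so the missing rate is 1 / 4.01249895 ≈ 0.2492212.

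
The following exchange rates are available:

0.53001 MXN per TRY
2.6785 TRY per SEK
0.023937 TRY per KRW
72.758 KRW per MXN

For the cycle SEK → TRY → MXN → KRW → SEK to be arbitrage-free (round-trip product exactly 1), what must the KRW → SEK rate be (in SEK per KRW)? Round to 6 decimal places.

Known legs of the cycle: 2.6785 × 0.53001 × 72.758 = 103.28956941303
For no arbitrage the full-cycle product must be 1, so the missing rate is 1 / 103.28956941303 ≈ 0.00968152.

0.009682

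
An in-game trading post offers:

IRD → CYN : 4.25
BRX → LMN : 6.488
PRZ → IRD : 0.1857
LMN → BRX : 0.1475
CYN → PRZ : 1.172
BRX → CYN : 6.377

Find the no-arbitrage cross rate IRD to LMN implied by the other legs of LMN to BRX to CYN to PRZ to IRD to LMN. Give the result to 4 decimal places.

4.8849

Known legs of the cycle: 0.1475 × 6.377 × 1.172 × 0.1857 = 0.204714192543
For no arbitrage the full-cycle product must be 1, so the missing rate is 1 / 0.204714192543 ≈ 4.884859.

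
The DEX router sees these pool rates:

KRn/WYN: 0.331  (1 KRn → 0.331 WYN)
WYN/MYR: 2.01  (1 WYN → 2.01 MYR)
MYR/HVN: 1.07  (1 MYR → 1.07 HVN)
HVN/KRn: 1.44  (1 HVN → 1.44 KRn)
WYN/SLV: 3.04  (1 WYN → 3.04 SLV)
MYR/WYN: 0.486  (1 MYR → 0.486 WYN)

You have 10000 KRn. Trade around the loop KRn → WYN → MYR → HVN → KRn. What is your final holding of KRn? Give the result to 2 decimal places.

10000 KRn × 0.331 = 3310 WYN
3310 WYN × 2.01 = 6653.1 MYR
6653.1 MYR × 1.07 = 7118.817 HVN
7118.817 HVN × 1.44 = 10251.09648 KRn

10251.10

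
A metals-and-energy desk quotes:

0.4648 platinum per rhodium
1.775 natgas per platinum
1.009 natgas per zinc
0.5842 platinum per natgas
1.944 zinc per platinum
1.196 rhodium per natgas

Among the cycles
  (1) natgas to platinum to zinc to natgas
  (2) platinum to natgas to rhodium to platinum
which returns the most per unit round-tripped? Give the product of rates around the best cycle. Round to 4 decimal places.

(1) 0.5842 × 1.944 × 1.009 = 1.14591
(2) 1.775 × 1.196 × 0.4648 = 0.98672
Highest is cycle (1) at 1.1459 (>1, arbitrage).

1.1459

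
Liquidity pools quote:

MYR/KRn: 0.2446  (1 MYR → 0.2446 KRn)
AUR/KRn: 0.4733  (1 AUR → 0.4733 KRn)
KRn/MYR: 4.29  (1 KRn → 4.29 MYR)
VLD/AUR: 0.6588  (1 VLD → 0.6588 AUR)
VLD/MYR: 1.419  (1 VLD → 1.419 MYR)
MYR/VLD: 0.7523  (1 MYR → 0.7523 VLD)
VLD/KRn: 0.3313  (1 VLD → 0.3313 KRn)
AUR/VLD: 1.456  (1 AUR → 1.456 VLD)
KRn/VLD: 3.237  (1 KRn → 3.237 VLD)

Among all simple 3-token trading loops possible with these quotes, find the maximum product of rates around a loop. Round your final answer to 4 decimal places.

KRn→VLD→MYR→KRn: 3.237 × 1.419 × 0.2446 = 1.12352
KRn→MYR→VLD→KRn: 4.29 × 0.7523 × 0.3313 = 1.06923
AUR→KRn→VLD→AUR: 0.4733 × 3.237 × 0.6588 = 1.00933
Maximum is KRn→VLD→MYR→KRn at 1.1235; arbitrage exists.

1.1235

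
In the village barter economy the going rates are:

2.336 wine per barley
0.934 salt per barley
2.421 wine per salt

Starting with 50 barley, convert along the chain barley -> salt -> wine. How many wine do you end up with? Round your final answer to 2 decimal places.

50 barley × 0.934 = 46.7 salt
46.7 salt × 2.421 = 113.0607 wine

113.06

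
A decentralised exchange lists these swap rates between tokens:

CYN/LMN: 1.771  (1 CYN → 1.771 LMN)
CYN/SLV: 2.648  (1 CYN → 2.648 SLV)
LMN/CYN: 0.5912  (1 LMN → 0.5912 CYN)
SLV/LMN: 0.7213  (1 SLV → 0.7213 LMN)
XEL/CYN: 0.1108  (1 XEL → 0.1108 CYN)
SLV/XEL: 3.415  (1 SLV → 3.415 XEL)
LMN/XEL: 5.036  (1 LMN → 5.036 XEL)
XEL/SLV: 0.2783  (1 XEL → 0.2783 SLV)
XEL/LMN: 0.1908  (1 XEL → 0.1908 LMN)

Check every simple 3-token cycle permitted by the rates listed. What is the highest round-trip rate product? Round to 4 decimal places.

1.1292

LMN→CYN→SLV→LMN: 0.5912 × 2.648 × 0.7213 = 1.12919
LMN→XEL→SLV→LMN: 5.036 × 0.2783 × 0.7213 = 1.01092
SLV→XEL→CYN→SLV: 3.415 × 0.1108 × 2.648 = 1.00196
LMN→XEL→CYN→LMN: 5.036 × 0.1108 × 1.771 = 0.98820
Maximum is LMN→CYN→SLV→LMN at 1.1292; arbitrage exists.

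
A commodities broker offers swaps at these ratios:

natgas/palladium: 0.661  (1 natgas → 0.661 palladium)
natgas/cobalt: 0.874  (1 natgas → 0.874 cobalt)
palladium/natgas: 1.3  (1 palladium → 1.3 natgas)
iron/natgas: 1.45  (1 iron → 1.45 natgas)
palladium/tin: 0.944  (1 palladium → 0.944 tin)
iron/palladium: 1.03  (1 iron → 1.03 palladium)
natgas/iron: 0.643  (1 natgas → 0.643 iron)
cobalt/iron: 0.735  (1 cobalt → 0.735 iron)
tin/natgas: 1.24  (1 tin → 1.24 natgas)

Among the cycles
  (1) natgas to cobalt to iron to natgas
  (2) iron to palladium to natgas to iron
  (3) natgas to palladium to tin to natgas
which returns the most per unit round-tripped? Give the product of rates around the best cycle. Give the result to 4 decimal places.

(1) 0.874 × 0.735 × 1.45 = 0.93147
(2) 1.03 × 1.3 × 0.643 = 0.86098
(3) 0.661 × 0.944 × 1.24 = 0.77374
Highest is cycle (1) at 0.9315 (≤1, no arbitrage).

0.9315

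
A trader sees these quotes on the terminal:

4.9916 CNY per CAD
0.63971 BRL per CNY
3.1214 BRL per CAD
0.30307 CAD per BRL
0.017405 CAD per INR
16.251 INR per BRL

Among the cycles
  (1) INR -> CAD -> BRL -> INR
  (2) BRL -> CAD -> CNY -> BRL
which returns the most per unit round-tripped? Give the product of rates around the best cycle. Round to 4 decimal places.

0.9678

(1) 0.017405 × 3.1214 × 16.251 = 0.88288
(2) 0.30307 × 4.9916 × 0.63971 = 0.96776
Highest is cycle (2) at 0.9678 (≤1, no arbitrage).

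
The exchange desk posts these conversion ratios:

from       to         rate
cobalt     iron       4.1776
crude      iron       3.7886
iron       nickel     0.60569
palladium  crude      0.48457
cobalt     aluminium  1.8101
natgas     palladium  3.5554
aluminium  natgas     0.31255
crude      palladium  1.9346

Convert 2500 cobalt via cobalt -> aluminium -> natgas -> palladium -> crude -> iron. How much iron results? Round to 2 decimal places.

2500 cobalt × 1.8101 = 4525.25 aluminium
4525.25 aluminium × 0.31255 = 1414.3668875 natgas
1414.3668875 natgas × 3.5554 = 5028.6400318175 palladium
5028.6400318175 palladium × 0.48457 = 2436.728100217805975 crude
2436.728100217805975 crude × 3.7886 = 9231.788080485179716885 iron

9231.79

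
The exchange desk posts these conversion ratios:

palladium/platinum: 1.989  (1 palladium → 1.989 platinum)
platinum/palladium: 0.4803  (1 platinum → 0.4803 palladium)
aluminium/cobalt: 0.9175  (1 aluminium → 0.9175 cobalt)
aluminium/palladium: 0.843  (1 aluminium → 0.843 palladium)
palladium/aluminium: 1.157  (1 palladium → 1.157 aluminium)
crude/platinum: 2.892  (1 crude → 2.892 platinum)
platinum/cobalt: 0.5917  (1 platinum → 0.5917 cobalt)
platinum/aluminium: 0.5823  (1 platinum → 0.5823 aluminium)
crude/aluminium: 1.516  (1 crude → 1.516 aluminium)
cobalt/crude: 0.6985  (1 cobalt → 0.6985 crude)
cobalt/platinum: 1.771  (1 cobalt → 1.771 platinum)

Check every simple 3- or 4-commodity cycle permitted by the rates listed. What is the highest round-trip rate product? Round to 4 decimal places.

platinum→cobalt→crude→platinum: 0.5917 × 0.6985 × 2.892 = 1.19527
platinum→aluminium→cobalt→crude→platinum: 0.5823 × 0.9175 × 0.6985 × 2.892 = 1.07924
palladium→platinum→aluminium→palladium: 1.989 × 0.5823 × 0.843 = 0.97636
aluminium→cobalt→crude→aluminium: 0.9175 × 0.6985 × 1.516 = 0.97156
platinum→aluminium→cobalt→platinum: 0.5823 × 0.9175 × 1.771 = 0.94617
palladium→aluminium→cobalt→platinum→palladium: 1.157 × 0.9175 × 1.771 × 0.4803 = 0.90296
Maximum is platinum→cobalt→crude→platinum at 1.1953; arbitrage exists.

1.1953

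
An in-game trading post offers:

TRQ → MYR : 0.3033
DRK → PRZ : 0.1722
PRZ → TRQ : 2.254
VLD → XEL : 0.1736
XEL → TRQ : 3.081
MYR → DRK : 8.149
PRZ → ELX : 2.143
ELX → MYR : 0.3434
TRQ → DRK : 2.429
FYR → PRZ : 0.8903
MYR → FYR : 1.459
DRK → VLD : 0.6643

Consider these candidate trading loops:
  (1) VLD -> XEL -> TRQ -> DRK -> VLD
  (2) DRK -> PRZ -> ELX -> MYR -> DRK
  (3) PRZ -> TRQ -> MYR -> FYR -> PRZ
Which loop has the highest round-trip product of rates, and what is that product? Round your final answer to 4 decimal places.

1.0327

(1) 0.1736 × 3.081 × 2.429 × 0.6643 = 0.86304
(2) 0.1722 × 2.143 × 0.3434 × 8.149 = 1.03267
(3) 2.254 × 0.3033 × 1.459 × 0.8903 = 0.88801
Highest is cycle (2) at 1.0327 (>1, arbitrage).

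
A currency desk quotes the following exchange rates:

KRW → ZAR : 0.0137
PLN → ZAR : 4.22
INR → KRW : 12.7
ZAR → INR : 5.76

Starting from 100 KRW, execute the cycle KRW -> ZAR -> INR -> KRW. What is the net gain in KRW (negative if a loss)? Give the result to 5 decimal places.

100 KRW × 0.0137 = 1.37 ZAR
1.37 ZAR × 5.76 = 7.8912 INR
7.8912 INR × 12.7 = 100.21824 KRW
Net change: 100.21824 − 100 = 0.21824 KRW

0.21824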